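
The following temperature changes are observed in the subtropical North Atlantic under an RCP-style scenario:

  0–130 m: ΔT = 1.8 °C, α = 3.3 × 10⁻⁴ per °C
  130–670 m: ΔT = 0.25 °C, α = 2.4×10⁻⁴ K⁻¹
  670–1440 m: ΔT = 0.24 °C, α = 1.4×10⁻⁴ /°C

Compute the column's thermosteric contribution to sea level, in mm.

130 × 1.8 × 3.3×10⁻⁴ = 0.07722 m
Layer 2: 0.25 × 2.4×10⁻⁴ × 540 = 0.03240 m
Layer 3: 770 × 0.24 × 1.4×10⁻⁴ = 0.025872 m
Δh = 0.07722 + 0.03240 + 0.025872 = 0.135492 m

about 135 mm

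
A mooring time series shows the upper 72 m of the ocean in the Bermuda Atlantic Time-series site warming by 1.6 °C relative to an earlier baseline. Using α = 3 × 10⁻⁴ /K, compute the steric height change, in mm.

Δh = αΔT·H = 3×10⁻⁴ × 1.6 × 72 = 0.03456 m

34.6 mm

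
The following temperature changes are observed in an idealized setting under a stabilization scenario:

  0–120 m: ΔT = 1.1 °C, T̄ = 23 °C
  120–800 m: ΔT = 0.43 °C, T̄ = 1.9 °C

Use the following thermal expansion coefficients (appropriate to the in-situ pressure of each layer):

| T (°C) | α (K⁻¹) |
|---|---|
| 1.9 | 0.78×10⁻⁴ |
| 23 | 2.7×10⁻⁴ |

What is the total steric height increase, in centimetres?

5.8 cm

Layer 1 at 23 °C → α = 2.7×10⁻⁴ K⁻¹
Layer 2 at 1.9 °C → α = 0.78×10⁻⁴ K⁻¹
0–120 m: 1.1 × 120 × 2.7×10⁻⁴ = 0.03564 m
120–800 m: 680 × 0.78×10⁻⁴ × 0.43 = 0.0228072 m
Δh = 0.03564 + 0.0228072 = 0.0584472 m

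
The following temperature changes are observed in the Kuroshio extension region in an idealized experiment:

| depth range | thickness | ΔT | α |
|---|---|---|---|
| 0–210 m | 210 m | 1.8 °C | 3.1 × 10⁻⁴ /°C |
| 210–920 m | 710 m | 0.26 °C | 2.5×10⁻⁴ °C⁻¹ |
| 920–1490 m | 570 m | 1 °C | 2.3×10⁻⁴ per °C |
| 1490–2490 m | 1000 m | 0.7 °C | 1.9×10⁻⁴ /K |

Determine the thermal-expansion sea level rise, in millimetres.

about 427 mm

0–210 m: 3.1×10⁻⁴ × 210 × 1.8 = 0.11718 m
210–920 m: 2.5×10⁻⁴ × 0.26 × 710 = 0.04615 m
920–1490 m: 2.3×10⁻⁴ × 570 × 1 = 0.13110 m
Layer 4: 1000 × 0.7 × 1.9×10⁻⁴ = 0.13300 m
Δh = 0.11718 + 0.04615 + 0.13110 + 0.13300 = 0.42743 m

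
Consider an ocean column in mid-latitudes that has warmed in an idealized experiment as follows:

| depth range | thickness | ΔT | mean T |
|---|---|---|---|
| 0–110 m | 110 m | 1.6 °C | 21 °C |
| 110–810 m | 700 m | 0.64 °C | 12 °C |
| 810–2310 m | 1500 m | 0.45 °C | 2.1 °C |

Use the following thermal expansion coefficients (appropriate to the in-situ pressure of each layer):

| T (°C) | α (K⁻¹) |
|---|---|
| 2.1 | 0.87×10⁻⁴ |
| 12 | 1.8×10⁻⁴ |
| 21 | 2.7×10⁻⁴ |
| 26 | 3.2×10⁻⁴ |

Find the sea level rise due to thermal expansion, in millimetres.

Layer 1 at 21 °C → α = 2.7×10⁻⁴ K⁻¹
Layer 2 at 12 °C → α = 1.8×10⁻⁴ K⁻¹
Layer 3 at 2.1 °C → α = 0.87×10⁻⁴ K⁻¹
Layer 1: 110 × 1.6 × 2.7×10⁻⁴ = 0.04752 m
110–810 m: 1.8×10⁻⁴ × 0.64 × 700 = 0.08064 m
Layer 3: 1500 × 0.45 × 0.87×10⁻⁴ = 0.058725 m
Δh = 0.04752 + 0.08064 + 0.058725 = 0.186885 m

Δh = 187 mm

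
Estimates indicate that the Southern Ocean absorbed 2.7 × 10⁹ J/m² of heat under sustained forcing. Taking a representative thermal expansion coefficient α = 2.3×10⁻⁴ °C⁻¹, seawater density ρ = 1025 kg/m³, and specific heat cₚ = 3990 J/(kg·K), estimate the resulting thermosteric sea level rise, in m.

Δh = αQ/(ρcₚ) = 2.3×10⁻⁴ × 2.7×10⁹ / (1025 × 3990) ≈ 0.15184 m

0.152 m of thermosteric rise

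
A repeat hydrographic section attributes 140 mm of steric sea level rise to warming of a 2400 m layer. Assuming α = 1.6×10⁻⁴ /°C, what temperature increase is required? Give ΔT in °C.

ΔT = Δh/(αH) = 0.14 / (1.6×10⁻⁴ × 2400) ≈ 0.3646 °C

about 0.365 °C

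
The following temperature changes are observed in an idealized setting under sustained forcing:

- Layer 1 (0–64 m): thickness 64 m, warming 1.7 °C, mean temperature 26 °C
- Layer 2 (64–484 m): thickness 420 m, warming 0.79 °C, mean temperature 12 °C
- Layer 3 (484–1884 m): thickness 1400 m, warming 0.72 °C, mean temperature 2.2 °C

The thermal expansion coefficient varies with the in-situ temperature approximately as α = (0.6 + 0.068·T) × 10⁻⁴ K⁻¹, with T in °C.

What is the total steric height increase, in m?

Layer 1: α = (0.6 + 0.068×26)×10⁻⁴ = 2.368×10⁻⁴ K⁻¹
Layer 2: α = (0.6 + 0.068×12)×10⁻⁴ = 1.416×10⁻⁴ K⁻¹
Layer 3: α = (0.6 + 0.068×2.2)×10⁻⁴ = 0.7496×10⁻⁴ K⁻¹
Layer 1: 64 × 1.7 × 2.368×10⁻⁴ = 0.02576384 m
64–484 m: 420 × 1.416×10⁻⁴ × 0.79 = 0.04698288 m
Layer 3: 0.72 × 1400 × 0.7496×10⁻⁴ = 0.07555968 m
Δh = 0.02576384 + 0.04698288 + 0.07555968 = 0.1483064 m ≈ 0.148 m

Δh ≈ 0.148 m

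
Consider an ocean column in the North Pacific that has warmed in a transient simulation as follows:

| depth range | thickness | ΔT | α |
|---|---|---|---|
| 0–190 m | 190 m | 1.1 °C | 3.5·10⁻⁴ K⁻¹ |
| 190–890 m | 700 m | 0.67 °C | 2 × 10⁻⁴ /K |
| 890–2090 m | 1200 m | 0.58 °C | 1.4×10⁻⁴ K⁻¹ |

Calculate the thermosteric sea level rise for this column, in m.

0.264 m of thermosteric rise

Layer 1: 1.1 × 3.5×10⁻⁴ × 190 = 0.07315 m
190–890 m: 0.67 × 700 × 2×10⁻⁴ = 0.09380 m
890–2090 m: 1200 × 1.4×10⁻⁴ × 0.58 = 0.09744 m
Δh = 0.07315 + 0.09380 + 0.09744 = 0.26439 m ≈ 0.264 m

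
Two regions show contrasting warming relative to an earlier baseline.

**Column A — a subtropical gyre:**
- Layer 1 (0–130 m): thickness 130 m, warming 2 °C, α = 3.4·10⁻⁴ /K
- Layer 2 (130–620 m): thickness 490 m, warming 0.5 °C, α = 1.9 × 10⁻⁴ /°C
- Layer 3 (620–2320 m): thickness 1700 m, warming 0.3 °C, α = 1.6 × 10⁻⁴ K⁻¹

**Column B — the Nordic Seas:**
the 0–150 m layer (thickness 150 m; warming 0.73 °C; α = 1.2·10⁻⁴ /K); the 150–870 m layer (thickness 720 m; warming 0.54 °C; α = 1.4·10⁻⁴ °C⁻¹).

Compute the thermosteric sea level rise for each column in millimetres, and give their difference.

Δh_A ≈ 220 mm, Δh_B ≈ 68 mm; difference ≈ 150 mm

A Layer 1: 3.4×10⁻⁴ × 130 × 2 = 0.08840 m
A 0.5 × 1.9×10⁻⁴ × 490 = 0.04655 m
A 620–2320 m: 0.3 × 1700 × 1.6×10⁻⁴ = 0.08160 m
A total: 0.21655 m
B Layer 1: 150 × 0.73 × 1.2×10⁻⁴ = 0.01314 m
B 720 × 0.54 × 1.4×10⁻⁴ = 0.054432 m
B total: 0.067572 m
Difference: 0.21655 − 0.067572 = 0.148978 m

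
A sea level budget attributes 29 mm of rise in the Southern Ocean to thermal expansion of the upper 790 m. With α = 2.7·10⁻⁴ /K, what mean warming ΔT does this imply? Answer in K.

about 0.14 K

ΔT = Δh/(αH) = 0.029 / (2.7×10⁻⁴ × 790) ≈ 0.1360 K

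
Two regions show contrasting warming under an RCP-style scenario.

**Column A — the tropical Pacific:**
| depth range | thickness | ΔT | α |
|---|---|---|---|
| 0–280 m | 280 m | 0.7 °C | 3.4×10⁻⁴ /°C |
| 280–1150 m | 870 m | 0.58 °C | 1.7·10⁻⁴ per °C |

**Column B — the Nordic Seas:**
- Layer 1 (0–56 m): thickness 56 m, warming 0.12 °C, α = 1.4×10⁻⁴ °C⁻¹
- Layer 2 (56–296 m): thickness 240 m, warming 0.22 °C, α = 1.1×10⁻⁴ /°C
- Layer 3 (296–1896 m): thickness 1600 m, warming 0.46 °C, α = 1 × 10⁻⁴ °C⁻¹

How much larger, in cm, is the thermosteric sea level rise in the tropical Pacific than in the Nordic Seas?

7.2 cm larger

A 0.7 × 280 × 3.4×10⁻⁴ = 0.06664 m
A 280–1150 m: 870 × 0.58 × 1.7×10⁻⁴ = 0.085782 m
A total: 0.152422 m
B 0–56 m: 0.12 × 1.4×10⁻⁴ × 56 = 0.0009408 m
B Layer 2: 1.1×10⁻⁴ × 0.22 × 240 = 0.005808 m
B 296–1896 m: 1×10⁻⁴ × 0.46 × 1600 = 0.07360 m
B total: 0.0803488 m
Difference: 0.152422 − 0.0803488 = 0.0720732 m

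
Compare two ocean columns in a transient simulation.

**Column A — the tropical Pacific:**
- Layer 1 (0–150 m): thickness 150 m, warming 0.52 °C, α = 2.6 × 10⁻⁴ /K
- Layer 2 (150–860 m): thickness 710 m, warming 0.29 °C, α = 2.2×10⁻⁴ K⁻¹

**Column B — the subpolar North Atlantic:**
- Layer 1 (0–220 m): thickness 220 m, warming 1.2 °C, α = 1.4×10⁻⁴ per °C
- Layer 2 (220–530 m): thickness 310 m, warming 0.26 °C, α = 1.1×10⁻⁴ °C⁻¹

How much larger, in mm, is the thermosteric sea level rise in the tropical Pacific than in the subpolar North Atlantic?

19.8 mm

A 0.52 × 150 × 2.6×10⁻⁴ = 0.02028 m
A Layer 2: 2.2×10⁻⁴ × 710 × 0.29 = 0.045298 m
A total: 0.065578 m
B 0–220 m: 1.2 × 220 × 1.4×10⁻⁴ = 0.03696 m
B Layer 2: 1.1×10⁻⁴ × 310 × 0.26 = 0.008866 m
B total: 0.045826 m
Difference: 0.065578 − 0.045826 = 0.019752 m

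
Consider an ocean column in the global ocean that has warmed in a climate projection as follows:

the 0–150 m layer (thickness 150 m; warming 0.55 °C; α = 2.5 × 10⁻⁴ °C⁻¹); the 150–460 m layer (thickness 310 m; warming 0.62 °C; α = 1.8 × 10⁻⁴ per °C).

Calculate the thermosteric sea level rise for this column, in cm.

Δh = 5.52 cm

2.5×10⁻⁴ × 150 × 0.55 = 0.020625 m
150–460 m: 0.62 × 310 × 1.8×10⁻⁴ = 0.034596 m
Δh = 0.020625 + 0.034596 = 0.055221 m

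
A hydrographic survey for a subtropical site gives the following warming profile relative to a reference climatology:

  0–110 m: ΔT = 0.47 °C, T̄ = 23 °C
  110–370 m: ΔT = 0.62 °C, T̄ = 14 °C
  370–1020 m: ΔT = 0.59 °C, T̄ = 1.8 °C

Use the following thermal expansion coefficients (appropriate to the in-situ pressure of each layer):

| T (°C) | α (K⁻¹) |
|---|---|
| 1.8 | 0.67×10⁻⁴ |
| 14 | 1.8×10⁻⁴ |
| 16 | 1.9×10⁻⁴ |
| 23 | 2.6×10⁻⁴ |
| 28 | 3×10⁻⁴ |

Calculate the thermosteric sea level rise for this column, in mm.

Layer 1 at 23 °C → α = 2.6×10⁻⁴ K⁻¹
Layer 2 at 14 °C → α = 1.8×10⁻⁴ K⁻¹
Layer 3 at 1.8 °C → α = 0.67×10⁻⁴ K⁻¹
110 × 0.47 × 2.6×10⁻⁴ = 0.013442 m
0.62 × 260 × 1.8×10⁻⁴ = 0.029016 m
650 × 0.67×10⁻⁴ × 0.59 = 0.0256945 m
Δh = 0.013442 + 0.029016 + 0.0256945 = 0.0681525 m

68 mm of thermosteric rise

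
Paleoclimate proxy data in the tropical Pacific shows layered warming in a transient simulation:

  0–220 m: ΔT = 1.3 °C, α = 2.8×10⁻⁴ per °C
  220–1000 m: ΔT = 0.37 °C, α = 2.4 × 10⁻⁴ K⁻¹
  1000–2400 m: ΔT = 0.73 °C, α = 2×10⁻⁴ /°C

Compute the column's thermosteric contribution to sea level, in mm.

Layer 1: 2.8×10⁻⁴ × 1.3 × 220 = 0.08008 m
Layer 2: 780 × 2.4×10⁻⁴ × 0.37 = 0.069264 m
Layer 3: 2×10⁻⁴ × 0.73 × 1400 = 0.20440 m
Δh = 0.08008 + 0.069264 + 0.20440 = 0.353744 m

about 354 mm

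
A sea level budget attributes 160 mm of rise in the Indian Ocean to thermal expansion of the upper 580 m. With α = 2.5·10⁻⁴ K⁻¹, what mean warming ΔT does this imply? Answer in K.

ΔT = Δh/(αH) = 0.16 / (2.5×10⁻⁴ × 580) ≈ 1.103 K

about 1.10 K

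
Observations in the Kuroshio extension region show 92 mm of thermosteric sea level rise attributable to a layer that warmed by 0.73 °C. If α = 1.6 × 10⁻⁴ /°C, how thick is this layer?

H ≈ 788 m

H = Δh/(αΔT) = 0.092 / (1.6×10⁻⁴ × 0.73) ≈ 787.7 m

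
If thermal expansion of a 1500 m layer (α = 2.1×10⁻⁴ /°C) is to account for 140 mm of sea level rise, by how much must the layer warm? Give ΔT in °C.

ΔT = Δh/(αH) = 0.14 / (2.1×10⁻⁴ × 1500) ≈ 0.4444 °C

0.444 °C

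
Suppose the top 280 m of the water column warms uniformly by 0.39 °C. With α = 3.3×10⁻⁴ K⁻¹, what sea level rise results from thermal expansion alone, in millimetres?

Δh = αΔT·H = 3.3×10⁻⁴ × 0.39 × 280 = 0.036036 m

Δh ≈ 36.0 mm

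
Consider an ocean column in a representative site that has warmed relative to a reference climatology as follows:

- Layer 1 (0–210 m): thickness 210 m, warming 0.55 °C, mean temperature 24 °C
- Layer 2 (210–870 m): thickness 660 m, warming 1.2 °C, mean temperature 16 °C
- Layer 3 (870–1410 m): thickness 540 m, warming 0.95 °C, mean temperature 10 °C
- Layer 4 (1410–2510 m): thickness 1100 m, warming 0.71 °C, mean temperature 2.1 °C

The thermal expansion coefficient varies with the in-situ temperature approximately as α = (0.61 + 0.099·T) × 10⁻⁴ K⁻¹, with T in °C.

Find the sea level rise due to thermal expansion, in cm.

35 cm

Layer 1: α = (0.61 + 0.099×24)×10⁻⁴ = 2.986×10⁻⁴ K⁻¹
Layer 2: α = (0.61 + 0.099×16)×10⁻⁴ = 2.194×10⁻⁴ K⁻¹
Layer 3: α = (0.61 + 0.099×10)×10⁻⁴ = 1.6×10⁻⁴ K⁻¹
Layer 4: α = (0.61 + 0.099×2.1)×10⁻⁴ = 0.8179×10⁻⁴ K⁻¹
0–210 m: 2.986×10⁻⁴ × 210 × 0.55 = 0.0344883 m
1.2 × 660 × 2.194×10⁻⁴ = 0.1737648 m
870–1410 m: 1.6×10⁻⁴ × 540 × 0.95 = 0.08208 m
1100 × 0.8179×10⁻⁴ × 0.71 = 0.06387799 m
Δh = 0.0344883 + 0.1737648 + 0.08208 + 0.06387799 = 0.35421109 m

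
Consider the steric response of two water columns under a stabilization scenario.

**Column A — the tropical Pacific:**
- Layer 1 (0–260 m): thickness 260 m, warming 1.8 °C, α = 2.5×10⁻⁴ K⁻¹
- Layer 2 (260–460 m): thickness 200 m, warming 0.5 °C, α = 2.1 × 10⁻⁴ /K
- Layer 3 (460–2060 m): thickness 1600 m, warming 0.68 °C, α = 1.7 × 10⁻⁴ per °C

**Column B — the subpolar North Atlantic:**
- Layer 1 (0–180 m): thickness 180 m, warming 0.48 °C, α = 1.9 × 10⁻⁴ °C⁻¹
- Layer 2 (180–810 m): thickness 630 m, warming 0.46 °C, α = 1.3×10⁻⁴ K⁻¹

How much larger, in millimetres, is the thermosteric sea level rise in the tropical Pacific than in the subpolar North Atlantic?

270 mm larger

A 1.8 × 2.5×10⁻⁴ × 260 = 0.11700 m
A Layer 2: 2.1×10⁻⁴ × 200 × 0.5 = 0.02100 m
A 460–2060 m: 0.68 × 1.7×10⁻⁴ × 1600 = 0.18496 m
A total: 0.32296 m
B 0–180 m: 180 × 0.48 × 1.9×10⁻⁴ = 0.016416 m
B Layer 2: 630 × 0.46 × 1.3×10⁻⁴ = 0.037674 m
B total: 0.05409 m
Difference: 0.32296 − 0.05409 = 0.26887 m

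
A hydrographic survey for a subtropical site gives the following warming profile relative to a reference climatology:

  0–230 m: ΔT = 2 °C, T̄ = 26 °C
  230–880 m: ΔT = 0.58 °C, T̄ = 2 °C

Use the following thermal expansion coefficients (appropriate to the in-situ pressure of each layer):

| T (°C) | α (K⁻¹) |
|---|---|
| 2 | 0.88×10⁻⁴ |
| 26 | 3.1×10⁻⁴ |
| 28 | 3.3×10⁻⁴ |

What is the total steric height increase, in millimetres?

Layer 1 at 26 °C → α = 3.1×10⁻⁴ K⁻¹
Layer 2 at 2 °C → α = 0.88×10⁻⁴ K⁻¹
3.1×10⁻⁴ × 2 × 230 = 0.14260 m
230–880 m: 650 × 0.58 × 0.88×10⁻⁴ = 0.033176 m
Δh = 0.14260 + 0.033176 = 0.175776 m

Δh ≈ 180 mm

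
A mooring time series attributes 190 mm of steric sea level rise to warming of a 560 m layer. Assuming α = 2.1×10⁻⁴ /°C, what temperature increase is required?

ΔT = Δh/(αH) = 0.19 / (2.1×10⁻⁴ × 560) ≈ 1.616 °C

ΔT ≈ 1.62 °C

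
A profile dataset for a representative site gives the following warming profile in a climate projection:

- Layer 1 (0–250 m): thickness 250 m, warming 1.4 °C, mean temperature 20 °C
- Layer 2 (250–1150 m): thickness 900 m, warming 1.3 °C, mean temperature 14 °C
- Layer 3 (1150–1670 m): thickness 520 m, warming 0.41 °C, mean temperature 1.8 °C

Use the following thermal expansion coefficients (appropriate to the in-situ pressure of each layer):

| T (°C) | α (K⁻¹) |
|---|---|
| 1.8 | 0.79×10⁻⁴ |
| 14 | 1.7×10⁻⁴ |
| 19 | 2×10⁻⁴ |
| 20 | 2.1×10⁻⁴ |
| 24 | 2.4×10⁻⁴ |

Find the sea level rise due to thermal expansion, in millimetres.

290 mm of thermosteric rise

Layer 1 at 20 °C → α = 2.1×10⁻⁴ K⁻¹
Layer 2 at 14 °C → α = 1.7×10⁻⁴ K⁻¹
Layer 3 at 1.8 °C → α = 0.79×10⁻⁴ K⁻¹
1.4 × 2.1×10⁻⁴ × 250 = 0.07350 m
900 × 1.7×10⁻⁴ × 1.3 = 0.19890 m
Layer 3: 0.79×10⁻⁴ × 0.41 × 520 = 0.0168428 m
Δh = 0.07350 + 0.19890 + 0.0168428 = 0.2892428 m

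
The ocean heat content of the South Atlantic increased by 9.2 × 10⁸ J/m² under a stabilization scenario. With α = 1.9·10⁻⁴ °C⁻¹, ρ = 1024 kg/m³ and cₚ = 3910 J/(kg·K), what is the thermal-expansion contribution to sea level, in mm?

44 mm of thermosteric rise

Δh = αQ/(ρcₚ) = 1.9×10⁻⁴ × 9.2×10⁸ / (1024 × 3910) ≈ 0.043658 m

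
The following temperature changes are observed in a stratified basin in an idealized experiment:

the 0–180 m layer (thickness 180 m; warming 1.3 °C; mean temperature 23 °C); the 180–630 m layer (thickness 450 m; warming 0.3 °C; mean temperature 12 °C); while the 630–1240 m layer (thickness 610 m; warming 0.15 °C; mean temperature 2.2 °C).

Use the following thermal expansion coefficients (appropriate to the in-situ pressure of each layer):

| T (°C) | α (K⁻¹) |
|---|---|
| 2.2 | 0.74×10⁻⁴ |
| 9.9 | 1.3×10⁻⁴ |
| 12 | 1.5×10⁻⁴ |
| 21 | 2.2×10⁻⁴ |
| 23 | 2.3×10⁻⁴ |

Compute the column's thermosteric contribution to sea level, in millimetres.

Layer 1 at 23 °C → α = 2.3×10⁻⁴ K⁻¹
Layer 2 at 12 °C → α = 1.5×10⁻⁴ K⁻¹
Layer 3 at 2.2 °C → α = 0.74×10⁻⁴ K⁻¹
Layer 1: 1.3 × 2.3×10⁻⁴ × 180 = 0.05382 m
180–630 m: 1.5×10⁻⁴ × 0.3 × 450 = 0.02025 m
0.15 × 0.74×10⁻⁴ × 610 = 0.006771 m
Δh = 0.05382 + 0.02025 + 0.006771 = 0.080841 m

about 80.8 mm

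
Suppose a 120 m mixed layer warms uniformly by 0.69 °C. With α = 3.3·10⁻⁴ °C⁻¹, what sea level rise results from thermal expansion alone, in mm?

Δh = αΔT·H = 3.3×10⁻⁴ × 0.69 × 120 = 0.027324 m

27.3 mm of thermosteric rise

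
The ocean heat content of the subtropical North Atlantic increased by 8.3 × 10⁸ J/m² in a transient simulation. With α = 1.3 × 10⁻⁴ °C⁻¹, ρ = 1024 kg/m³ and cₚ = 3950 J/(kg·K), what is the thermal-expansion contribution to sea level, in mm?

Δh = αQ/(ρcₚ) = 1.3×10⁻⁴ × 8.3×10⁸ / (1024 × 3950) ≈ 0.026676 m

about 26.7 mm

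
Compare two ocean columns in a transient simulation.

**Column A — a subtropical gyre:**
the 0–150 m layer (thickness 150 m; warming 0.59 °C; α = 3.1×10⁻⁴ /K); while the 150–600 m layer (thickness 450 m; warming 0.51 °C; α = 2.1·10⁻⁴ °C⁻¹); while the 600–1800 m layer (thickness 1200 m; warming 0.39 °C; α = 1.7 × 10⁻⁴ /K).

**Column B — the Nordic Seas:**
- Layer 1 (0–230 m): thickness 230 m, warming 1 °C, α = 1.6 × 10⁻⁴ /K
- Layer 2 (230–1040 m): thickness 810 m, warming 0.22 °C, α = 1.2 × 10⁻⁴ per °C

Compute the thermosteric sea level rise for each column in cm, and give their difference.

A: 15.5 cm; B: 5.82 cm; difference 9.70 cm

A 0–150 m: 3.1×10⁻⁴ × 0.59 × 150 = 0.027435 m
A 450 × 2.1×10⁻⁴ × 0.51 = 0.048195 m
A Layer 3: 1.7×10⁻⁴ × 1200 × 0.39 = 0.07956 m
A total: 0.15519 m
B 230 × 1 × 1.6×10⁻⁴ = 0.03680 m
B 1.2×10⁻⁴ × 0.22 × 810 = 0.021384 m
B total: 0.058184 m
Difference: 0.15519 − 0.058184 = 0.097006 m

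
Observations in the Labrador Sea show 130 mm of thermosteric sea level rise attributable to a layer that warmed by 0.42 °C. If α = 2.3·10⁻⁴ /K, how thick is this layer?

H ≈ 1300 m

H = Δh/(αΔT) = 0.13 / (2.3×10⁻⁴ × 0.42) ≈ 1346 m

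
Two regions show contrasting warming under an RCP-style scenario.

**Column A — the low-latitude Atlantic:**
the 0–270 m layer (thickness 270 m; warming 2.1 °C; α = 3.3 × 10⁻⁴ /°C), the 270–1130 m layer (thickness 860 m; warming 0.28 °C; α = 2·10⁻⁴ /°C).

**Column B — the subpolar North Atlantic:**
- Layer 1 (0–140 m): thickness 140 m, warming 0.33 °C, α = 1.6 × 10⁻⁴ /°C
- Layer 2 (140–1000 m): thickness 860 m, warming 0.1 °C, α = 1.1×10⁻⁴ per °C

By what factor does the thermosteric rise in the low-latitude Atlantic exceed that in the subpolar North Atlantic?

≈ 14.0×

A 270 × 2.1 × 3.3×10⁻⁴ = 0.18711 m
A 270–1130 m: 0.28 × 860 × 2×10⁻⁴ = 0.04816 m
A total: 0.23527 m
B 0.33 × 1.6×10⁻⁴ × 140 = 0.007392 m
B 860 × 0.1 × 1.1×10⁻⁴ = 0.00946 m
B total: 0.016852 m
Ratio: 0.23527 / 0.016852 ≈ 13.96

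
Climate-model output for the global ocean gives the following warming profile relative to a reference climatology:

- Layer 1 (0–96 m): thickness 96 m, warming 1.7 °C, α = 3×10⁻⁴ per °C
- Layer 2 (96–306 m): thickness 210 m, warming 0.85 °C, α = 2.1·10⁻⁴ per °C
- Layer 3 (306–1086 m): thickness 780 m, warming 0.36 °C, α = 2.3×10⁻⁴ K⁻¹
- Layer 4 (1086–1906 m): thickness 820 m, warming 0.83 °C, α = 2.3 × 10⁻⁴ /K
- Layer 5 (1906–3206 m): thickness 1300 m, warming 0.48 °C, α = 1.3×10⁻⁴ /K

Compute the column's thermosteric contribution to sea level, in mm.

390 mm of thermosteric rise

96 × 1.7 × 3×10⁻⁴ = 0.04896 m
2.1×10⁻⁴ × 0.85 × 210 = 0.037485 m
Layer 3: 2.3×10⁻⁴ × 780 × 0.36 = 0.064584 m
Layer 4: 820 × 2.3×10⁻⁴ × 0.83 = 0.156538 m
Layer 5: 1.3×10⁻⁴ × 0.48 × 1300 = 0.08112 m
Δh = 0.04896 + 0.037485 + 0.064584 + 0.156538 + 0.08112 = 0.388687 m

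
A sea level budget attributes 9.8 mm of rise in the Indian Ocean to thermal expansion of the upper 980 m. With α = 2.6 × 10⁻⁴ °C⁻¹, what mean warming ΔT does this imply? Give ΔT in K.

ΔT = Δh/(αH) = 0.0098 / (2.6×10⁻⁴ × 980) ≈ 0.03846 K

0.038 K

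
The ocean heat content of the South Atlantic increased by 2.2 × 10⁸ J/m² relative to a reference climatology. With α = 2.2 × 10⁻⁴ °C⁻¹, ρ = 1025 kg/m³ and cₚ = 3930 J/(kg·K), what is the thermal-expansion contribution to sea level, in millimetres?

Δh = αQ/(ρcₚ) = 2.2×10⁻⁴ × 2.2×10⁸ / (1025 × 3930) ≈ 0.012015 m

12.0 mm of thermosteric rise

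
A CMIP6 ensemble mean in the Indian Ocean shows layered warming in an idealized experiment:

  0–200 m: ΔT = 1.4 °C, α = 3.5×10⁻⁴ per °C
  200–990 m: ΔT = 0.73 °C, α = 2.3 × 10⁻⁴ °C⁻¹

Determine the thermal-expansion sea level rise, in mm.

Δh = 231 mm

Layer 1: 200 × 1.4 × 3.5×10⁻⁴ = 0.09800 m
200–990 m: 2.3×10⁻⁴ × 0.73 × 790 = 0.132641 m
Δh = 0.09800 + 0.132641 = 0.230641 m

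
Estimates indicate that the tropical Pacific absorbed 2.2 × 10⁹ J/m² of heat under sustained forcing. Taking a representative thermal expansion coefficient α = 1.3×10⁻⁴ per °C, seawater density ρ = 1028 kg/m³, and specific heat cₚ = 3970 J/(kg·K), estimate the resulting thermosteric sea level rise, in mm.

70.1 mm of thermosteric rise

Δh = αQ/(ρcₚ) = 1.3×10⁻⁴ × 2.2×10⁹ / (1028 × 3970) ≈ 0.070078 m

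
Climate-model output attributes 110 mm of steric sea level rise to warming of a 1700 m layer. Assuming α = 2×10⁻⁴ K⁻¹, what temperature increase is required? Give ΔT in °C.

0.324 °C

ΔT = Δh/(αH) = 0.11 / (2×10⁻⁴ × 1700) ≈ 0.3235 °C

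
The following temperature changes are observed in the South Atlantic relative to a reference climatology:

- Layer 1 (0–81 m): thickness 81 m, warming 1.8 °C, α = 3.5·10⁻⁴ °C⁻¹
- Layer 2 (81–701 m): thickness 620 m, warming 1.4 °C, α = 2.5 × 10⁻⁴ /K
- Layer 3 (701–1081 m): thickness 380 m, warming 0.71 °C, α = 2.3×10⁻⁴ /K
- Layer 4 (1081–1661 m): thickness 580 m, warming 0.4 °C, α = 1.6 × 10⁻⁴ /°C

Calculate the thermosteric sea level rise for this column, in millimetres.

0–81 m: 1.8 × 3.5×10⁻⁴ × 81 = 0.05103 m
Layer 2: 2.5×10⁻⁴ × 1.4 × 620 = 0.21700 m
0.71 × 2.3×10⁻⁴ × 380 = 0.062054 m
Layer 4: 1.6×10⁻⁴ × 0.4 × 580 = 0.03712 m
Δh = 0.05103 + 0.21700 + 0.062054 + 0.03712 = 0.367204 m

370 mm of thermosteric rise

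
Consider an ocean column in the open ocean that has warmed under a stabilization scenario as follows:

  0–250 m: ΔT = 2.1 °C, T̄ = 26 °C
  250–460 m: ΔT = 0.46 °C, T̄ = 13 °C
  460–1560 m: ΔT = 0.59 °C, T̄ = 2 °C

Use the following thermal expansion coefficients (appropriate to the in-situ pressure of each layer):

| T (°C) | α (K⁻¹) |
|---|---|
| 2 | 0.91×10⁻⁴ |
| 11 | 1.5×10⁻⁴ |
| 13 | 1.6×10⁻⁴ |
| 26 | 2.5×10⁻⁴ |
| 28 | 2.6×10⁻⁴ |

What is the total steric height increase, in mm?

Layer 1 at 26 °C → α = 2.5×10⁻⁴ K⁻¹
Layer 2 at 13 °C → α = 1.6×10⁻⁴ K⁻¹
Layer 3 at 2 °C → α = 0.91×10⁻⁴ K⁻¹
250 × 2.5×10⁻⁴ × 2.1 = 0.13125 m
0.46 × 1.6×10⁻⁴ × 210 = 0.015456 m
460–1560 m: 0.91×10⁻⁴ × 1100 × 0.59 = 0.059059 m
Δh = 0.13125 + 0.015456 + 0.059059 = 0.205765 m ≈ 206 mm

206 mm of thermosteric rise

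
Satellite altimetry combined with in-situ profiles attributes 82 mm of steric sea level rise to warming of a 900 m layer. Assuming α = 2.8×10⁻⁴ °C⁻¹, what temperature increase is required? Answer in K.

ΔT ≈ 0.325 K

ΔT = Δh/(αH) = 0.082 / (2.8×10⁻⁴ × 900) ≈ 0.3254 K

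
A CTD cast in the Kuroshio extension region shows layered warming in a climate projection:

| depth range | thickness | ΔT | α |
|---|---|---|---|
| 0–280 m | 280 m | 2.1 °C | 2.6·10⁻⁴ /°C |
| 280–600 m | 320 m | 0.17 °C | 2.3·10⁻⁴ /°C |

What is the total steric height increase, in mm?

Layer 1: 280 × 2.6×10⁻⁴ × 2.1 = 0.15288 m
2.3×10⁻⁴ × 0.17 × 320 = 0.012512 m
Δh = 0.15288 + 0.012512 = 0.165392 m

165 mm of thermosteric rise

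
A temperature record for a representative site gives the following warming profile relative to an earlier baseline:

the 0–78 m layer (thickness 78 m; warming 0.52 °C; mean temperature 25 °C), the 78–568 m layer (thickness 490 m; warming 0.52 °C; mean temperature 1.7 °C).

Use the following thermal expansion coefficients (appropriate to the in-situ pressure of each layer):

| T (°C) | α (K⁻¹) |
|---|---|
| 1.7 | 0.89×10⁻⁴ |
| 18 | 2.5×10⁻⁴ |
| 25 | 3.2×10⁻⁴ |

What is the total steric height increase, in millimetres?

Layer 1 at 25 °C → α = 3.2×10⁻⁴ K⁻¹
Layer 2 at 1.7 °C → α = 0.89×10⁻⁴ K⁻¹
0.52 × 78 × 3.2×10⁻⁴ = 0.0129792 m
Layer 2: 0.52 × 490 × 0.89×10⁻⁴ = 0.0226772 m
Δh = 0.0129792 + 0.0226772 = 0.0356564 m ≈ 35.7 mm

about 35.7 mm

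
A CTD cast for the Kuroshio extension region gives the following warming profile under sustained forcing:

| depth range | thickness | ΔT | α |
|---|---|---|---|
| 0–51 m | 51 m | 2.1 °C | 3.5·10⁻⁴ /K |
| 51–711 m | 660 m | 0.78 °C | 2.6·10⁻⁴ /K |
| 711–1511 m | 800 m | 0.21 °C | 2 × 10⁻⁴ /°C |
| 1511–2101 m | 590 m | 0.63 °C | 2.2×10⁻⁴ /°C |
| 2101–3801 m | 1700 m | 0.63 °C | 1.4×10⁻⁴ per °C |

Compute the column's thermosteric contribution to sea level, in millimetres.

437 mm of thermosteric rise

3.5×10⁻⁴ × 51 × 2.1 = 0.037485 m
660 × 0.78 × 2.6×10⁻⁴ = 0.133848 m
Layer 3: 0.21 × 800 × 2×10⁻⁴ = 0.03360 m
Layer 4: 590 × 0.63 × 2.2×10⁻⁴ = 0.081774 m
1.4×10⁻⁴ × 0.63 × 1700 = 0.14994 m
Δh = 0.037485 + 0.133848 + 0.03360 + 0.081774 + 0.14994 = 0.436647 m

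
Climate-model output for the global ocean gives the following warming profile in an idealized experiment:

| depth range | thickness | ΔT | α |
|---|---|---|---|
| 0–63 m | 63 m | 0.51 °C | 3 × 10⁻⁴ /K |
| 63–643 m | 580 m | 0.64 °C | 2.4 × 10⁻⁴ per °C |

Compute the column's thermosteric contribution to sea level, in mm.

3×10⁻⁴ × 63 × 0.51 = 0.009639 m
Layer 2: 2.4×10⁻⁴ × 580 × 0.64 = 0.089088 m
Δh = 0.009639 + 0.089088 = 0.098727 m ≈ 98.7 mm

about 98.7 mm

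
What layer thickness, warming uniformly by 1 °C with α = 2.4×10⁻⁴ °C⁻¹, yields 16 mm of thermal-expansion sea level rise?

H ≈ 66.7 m

H = Δh/(αΔT) = 0.016 / (2.4×10⁻⁴ × 1) ≈ 66.67 m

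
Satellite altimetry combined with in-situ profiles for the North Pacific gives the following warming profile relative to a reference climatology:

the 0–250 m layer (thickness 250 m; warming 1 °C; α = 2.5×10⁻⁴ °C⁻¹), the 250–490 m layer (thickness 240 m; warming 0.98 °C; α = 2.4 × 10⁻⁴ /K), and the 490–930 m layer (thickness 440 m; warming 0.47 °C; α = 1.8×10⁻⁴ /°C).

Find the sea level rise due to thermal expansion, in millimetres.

Layer 1: 250 × 2.5×10⁻⁴ × 1 = 0.06250 m
250–490 m: 0.98 × 2.4×10⁻⁴ × 240 = 0.056448 m
490–930 m: 0.47 × 1.8×10⁻⁴ × 440 = 0.037224 m
Δh = 0.06250 + 0.056448 + 0.037224 = 0.156172 m

Δh = 156 mm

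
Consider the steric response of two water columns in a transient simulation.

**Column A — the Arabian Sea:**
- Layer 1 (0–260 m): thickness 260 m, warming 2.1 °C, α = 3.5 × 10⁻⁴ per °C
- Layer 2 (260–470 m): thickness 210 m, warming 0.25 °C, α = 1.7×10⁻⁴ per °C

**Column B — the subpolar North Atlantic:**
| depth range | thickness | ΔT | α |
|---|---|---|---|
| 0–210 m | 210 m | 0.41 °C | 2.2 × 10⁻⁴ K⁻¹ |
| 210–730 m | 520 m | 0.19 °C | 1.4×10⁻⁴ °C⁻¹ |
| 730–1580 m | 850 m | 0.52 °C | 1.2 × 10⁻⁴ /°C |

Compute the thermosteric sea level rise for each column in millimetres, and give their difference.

A 2.1 × 260 × 3.5×10⁻⁴ = 0.19110 m
A 260–470 m: 1.7×10⁻⁴ × 210 × 0.25 = 0.008925 m
A total: 0.200025 m
B 0–210 m: 210 × 2.2×10⁻⁴ × 0.41 = 0.018942 m
B 0.19 × 520 × 1.4×10⁻⁴ = 0.013832 m
B 730–1580 m: 850 × 1.2×10⁻⁴ × 0.52 = 0.05304 m
B total: 0.085814 m
Difference: 0.200025 − 0.085814 = 0.114211 m

A: 200 mm; B: 85.8 mm; difference 114 mm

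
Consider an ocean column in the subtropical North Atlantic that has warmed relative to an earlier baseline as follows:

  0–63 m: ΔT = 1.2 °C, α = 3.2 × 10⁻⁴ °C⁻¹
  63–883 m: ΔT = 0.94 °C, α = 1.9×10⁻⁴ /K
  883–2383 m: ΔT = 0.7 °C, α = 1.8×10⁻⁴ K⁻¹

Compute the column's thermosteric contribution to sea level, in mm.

360 mm

3.2×10⁻⁴ × 1.2 × 63 = 0.024192 m
Layer 2: 0.94 × 1.9×10⁻⁴ × 820 = 0.146452 m
1.8×10⁻⁴ × 1500 × 0.7 = 0.18900 m
Δh = 0.024192 + 0.146452 + 0.18900 = 0.359644 m ≈ 360 mm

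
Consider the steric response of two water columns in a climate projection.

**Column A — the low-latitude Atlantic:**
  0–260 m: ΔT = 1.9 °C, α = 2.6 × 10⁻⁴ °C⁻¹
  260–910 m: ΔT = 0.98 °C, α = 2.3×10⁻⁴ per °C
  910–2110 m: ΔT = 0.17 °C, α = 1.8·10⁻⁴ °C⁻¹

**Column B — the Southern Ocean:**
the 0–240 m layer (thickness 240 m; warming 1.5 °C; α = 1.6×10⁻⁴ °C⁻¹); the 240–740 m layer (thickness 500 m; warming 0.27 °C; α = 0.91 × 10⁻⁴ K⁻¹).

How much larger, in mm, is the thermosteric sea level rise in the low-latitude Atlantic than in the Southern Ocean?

A 2.6×10⁻⁴ × 260 × 1.9 = 0.12844 m
A 260–910 m: 2.3×10⁻⁴ × 650 × 0.98 = 0.14651 m
A 910–2110 m: 1.8×10⁻⁴ × 0.17 × 1200 = 0.03672 m
A total: 0.31167 m
B 240 × 1.6×10⁻⁴ × 1.5 = 0.05760 m
B Layer 2: 0.91×10⁻⁴ × 0.27 × 500 = 0.012285 m
B total: 0.069885 m
Difference: 0.31167 − 0.069885 = 0.241785 m

242 mm larger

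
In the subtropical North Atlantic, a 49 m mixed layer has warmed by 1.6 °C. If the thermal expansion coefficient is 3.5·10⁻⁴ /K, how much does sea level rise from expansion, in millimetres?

Δh = αΔT·H = 3.5×10⁻⁴ × 1.6 × 49 = 0.02744 m

27.4 mm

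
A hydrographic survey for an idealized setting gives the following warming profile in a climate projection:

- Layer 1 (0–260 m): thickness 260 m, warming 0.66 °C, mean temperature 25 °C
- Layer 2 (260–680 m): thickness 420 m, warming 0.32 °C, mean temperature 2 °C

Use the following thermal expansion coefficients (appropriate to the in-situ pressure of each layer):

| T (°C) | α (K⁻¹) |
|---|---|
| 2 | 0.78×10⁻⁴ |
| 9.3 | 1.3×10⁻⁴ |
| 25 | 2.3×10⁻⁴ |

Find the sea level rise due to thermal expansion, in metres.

Layer 1 at 25 °C → α = 2.3×10⁻⁴ K⁻¹
Layer 2 at 2 °C → α = 0.78×10⁻⁴ K⁻¹
Layer 1: 0.66 × 260 × 2.3×10⁻⁴ = 0.039468 m
420 × 0.32 × 0.78×10⁻⁴ = 0.0104832 m
Δh = 0.039468 + 0.0104832 = 0.0499512 m

Δh ≈ 0.0500 m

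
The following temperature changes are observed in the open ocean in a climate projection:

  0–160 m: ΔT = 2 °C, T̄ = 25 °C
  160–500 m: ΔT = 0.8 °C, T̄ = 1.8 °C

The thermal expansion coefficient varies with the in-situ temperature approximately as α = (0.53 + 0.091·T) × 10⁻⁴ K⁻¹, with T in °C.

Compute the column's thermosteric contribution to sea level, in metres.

Layer 1: α = (0.53 + 0.091×25)×10⁻⁴ = 2.805×10⁻⁴ K⁻¹
Layer 2: α = (0.53 + 0.091×1.8)×10⁻⁴ = 0.6938×10⁻⁴ K⁻¹
Layer 1: 2 × 2.805×10⁻⁴ × 160 = 0.08976 m
0.8 × 0.6938×10⁻⁴ × 340 = 0.01887136 m
Δh = 0.08976 + 0.01887136 = 0.10863136 m

Δh = 0.109 m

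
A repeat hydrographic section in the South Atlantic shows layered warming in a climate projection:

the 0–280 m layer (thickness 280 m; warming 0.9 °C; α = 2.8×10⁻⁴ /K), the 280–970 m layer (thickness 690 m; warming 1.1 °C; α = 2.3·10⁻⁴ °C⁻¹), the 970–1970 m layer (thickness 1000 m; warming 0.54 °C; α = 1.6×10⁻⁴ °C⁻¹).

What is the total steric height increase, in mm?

Δh = 332 mm

0–280 m: 0.9 × 280 × 2.8×10⁻⁴ = 0.07056 m
280–970 m: 2.3×10⁻⁴ × 690 × 1.1 = 0.17457 m
Layer 3: 0.54 × 1000 × 1.6×10⁻⁴ = 0.08640 m
Δh = 0.07056 + 0.17457 + 0.08640 = 0.33153 m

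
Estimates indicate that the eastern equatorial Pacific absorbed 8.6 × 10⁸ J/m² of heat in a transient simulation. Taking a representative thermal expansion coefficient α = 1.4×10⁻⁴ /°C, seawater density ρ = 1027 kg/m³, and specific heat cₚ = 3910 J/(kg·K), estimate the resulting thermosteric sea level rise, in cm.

about 3.00 cm

Δh = αQ/(ρcₚ) = 1.4×10⁻⁴ × 8.6×10⁸ / (1027 × 3910) ≈ 0.029983 m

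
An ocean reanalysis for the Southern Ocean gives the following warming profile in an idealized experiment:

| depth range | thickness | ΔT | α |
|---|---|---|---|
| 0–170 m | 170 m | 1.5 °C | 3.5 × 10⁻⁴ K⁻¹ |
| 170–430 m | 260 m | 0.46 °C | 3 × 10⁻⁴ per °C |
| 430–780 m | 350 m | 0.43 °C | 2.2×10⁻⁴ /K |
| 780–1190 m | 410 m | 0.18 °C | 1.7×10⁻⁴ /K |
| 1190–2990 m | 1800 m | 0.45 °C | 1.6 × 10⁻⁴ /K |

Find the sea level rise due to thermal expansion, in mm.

Layer 1: 170 × 3.5×10⁻⁴ × 1.5 = 0.08925 m
Layer 2: 3×10⁻⁴ × 260 × 0.46 = 0.03588 m
Layer 3: 0.43 × 350 × 2.2×10⁻⁴ = 0.03311 m
0.18 × 410 × 1.7×10⁻⁴ = 0.012546 m
1190–2990 m: 1.6×10⁻⁴ × 0.45 × 1800 = 0.12960 m
Δh = 0.08925 + 0.03588 + 0.03311 + 0.012546 + 0.12960 = 0.300386 m ≈ 300 mm

about 300 mm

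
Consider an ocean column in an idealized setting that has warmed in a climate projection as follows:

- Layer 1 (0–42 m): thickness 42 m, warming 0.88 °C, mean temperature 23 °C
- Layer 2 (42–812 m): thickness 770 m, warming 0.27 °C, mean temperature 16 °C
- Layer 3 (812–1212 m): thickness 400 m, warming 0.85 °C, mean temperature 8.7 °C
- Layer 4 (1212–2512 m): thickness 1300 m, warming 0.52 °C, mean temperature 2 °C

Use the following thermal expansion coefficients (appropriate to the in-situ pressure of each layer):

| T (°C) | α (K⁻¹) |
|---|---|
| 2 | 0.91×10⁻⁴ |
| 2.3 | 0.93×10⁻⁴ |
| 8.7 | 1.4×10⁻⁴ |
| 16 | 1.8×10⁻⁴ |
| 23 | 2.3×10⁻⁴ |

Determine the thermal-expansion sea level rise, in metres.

Layer 1 at 23 °C → α = 2.3×10⁻⁴ K⁻¹
Layer 2 at 16 °C → α = 1.8×10⁻⁴ K⁻¹
Layer 3 at 8.7 °C → α = 1.4×10⁻⁴ K⁻¹
Layer 4 at 2 °C → α = 0.91×10⁻⁴ K⁻¹
Layer 1: 42 × 0.88 × 2.3×10⁻⁴ = 0.0085008 m
770 × 1.8×10⁻⁴ × 0.27 = 0.037422 m
812–1212 m: 0.85 × 1.4×10⁻⁴ × 400 = 0.04760 m
1300 × 0.52 × 0.91×10⁻⁴ = 0.061516 m
Δh = 0.0085008 + 0.037422 + 0.04760 + 0.061516 = 0.1550388 m

Δh ≈ 0.16 m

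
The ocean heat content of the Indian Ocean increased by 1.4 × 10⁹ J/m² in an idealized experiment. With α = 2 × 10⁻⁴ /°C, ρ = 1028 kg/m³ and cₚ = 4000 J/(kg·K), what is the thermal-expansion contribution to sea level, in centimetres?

6.81 cm

Δh = αQ/(ρcₚ) = 2×10⁻⁴ × 1.4×10⁹ / (1028 × 4000) ≈ 0.068093 m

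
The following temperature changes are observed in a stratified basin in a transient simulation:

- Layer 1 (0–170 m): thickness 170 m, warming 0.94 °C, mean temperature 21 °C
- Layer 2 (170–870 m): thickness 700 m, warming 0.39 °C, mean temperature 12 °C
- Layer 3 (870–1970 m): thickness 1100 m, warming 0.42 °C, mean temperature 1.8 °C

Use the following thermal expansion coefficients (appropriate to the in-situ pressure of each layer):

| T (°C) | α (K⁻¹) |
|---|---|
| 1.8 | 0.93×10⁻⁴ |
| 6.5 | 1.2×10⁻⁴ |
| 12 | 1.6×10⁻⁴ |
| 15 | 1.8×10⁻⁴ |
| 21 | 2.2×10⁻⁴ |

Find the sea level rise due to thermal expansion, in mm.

Layer 1 at 21 °C → α = 2.2×10⁻⁴ K⁻¹
Layer 2 at 12 °C → α = 1.6×10⁻⁴ K⁻¹
Layer 3 at 1.8 °C → α = 0.93×10⁻⁴ K⁻¹
0.94 × 170 × 2.2×10⁻⁴ = 0.035156 m
Layer 2: 0.39 × 1.6×10⁻⁴ × 700 = 0.04368 m
870–1970 m: 0.42 × 1100 × 0.93×10⁻⁴ = 0.042966 m
Δh = 0.035156 + 0.04368 + 0.042966 = 0.121802 m

Δh = 122 mm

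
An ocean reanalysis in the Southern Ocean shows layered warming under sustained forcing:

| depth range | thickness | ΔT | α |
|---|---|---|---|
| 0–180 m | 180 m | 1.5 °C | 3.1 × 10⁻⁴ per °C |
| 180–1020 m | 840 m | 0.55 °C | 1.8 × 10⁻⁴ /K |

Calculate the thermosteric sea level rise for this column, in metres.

Δh ≈ 0.167 m

Layer 1: 1.5 × 3.1×10⁻⁴ × 180 = 0.08370 m
180–1020 m: 0.55 × 840 × 1.8×10⁻⁴ = 0.08316 m
Δh = 0.08370 + 0.08316 = 0.16686 m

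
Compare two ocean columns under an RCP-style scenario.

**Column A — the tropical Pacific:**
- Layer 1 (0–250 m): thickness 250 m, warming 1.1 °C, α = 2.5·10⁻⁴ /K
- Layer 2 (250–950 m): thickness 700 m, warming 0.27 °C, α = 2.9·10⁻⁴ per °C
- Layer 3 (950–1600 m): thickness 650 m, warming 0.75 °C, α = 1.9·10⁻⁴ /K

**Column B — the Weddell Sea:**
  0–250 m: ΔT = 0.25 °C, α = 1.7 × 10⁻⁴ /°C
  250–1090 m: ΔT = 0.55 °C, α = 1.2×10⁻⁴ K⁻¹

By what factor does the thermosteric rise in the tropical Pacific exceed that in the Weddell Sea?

A Layer 1: 250 × 1.1 × 2.5×10⁻⁴ = 0.06875 m
A Layer 2: 0.27 × 2.9×10⁻⁴ × 700 = 0.05481 m
A 950–1600 m: 650 × 1.9×10⁻⁴ × 0.75 = 0.092625 m
A total: 0.216185 m
B Layer 1: 250 × 0.25 × 1.7×10⁻⁴ = 0.010625 m
B 250–1090 m: 840 × 0.55 × 1.2×10⁻⁴ = 0.05544 m
B total: 0.066065 m
Ratio: 0.216185 / 0.066065 ≈ 3.272

a factor of 3.27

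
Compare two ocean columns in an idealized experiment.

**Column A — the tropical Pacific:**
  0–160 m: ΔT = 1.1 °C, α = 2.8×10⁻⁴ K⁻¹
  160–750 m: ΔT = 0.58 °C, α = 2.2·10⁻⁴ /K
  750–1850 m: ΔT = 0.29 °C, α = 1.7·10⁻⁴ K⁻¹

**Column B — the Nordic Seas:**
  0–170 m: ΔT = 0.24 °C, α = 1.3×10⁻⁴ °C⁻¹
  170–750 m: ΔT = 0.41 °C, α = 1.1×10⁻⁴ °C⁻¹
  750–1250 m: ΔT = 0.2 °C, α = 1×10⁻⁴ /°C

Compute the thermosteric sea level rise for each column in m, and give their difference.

Δh_A ≈ 0.179 m, Δh_B ≈ 0.0415 m; difference ≈ 0.137 m

A 0–160 m: 1.1 × 160 × 2.8×10⁻⁴ = 0.04928 m
A 2.2×10⁻⁴ × 0.58 × 590 = 0.075284 m
A Layer 3: 0.29 × 1100 × 1.7×10⁻⁴ = 0.05423 m
A total: 0.178794 m
B Layer 1: 0.24 × 1.3×10⁻⁴ × 170 = 0.005304 m
B Layer 2: 580 × 0.41 × 1.1×10⁻⁴ = 0.026158 m
B Layer 3: 1×10⁻⁴ × 500 × 0.2 = 0.01000 m
B total: 0.041462 m
Difference: 0.178794 − 0.041462 = 0.137332 m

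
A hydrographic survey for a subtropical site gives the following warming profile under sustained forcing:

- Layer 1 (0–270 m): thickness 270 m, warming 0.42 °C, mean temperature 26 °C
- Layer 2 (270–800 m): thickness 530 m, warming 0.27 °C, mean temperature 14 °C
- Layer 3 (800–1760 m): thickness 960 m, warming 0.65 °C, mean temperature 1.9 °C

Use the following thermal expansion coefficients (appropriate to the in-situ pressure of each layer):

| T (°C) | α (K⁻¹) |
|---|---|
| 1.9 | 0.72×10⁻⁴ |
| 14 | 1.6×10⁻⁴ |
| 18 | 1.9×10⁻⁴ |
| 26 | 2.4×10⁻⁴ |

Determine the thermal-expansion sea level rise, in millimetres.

Layer 1 at 26 °C → α = 2.4×10⁻⁴ K⁻¹
Layer 2 at 14 °C → α = 1.6×10⁻⁴ K⁻¹
Layer 3 at 1.9 °C → α = 0.72×10⁻⁴ K⁻¹
270 × 0.42 × 2.4×10⁻⁴ = 0.027216 m
0.27 × 530 × 1.6×10⁻⁴ = 0.022896 m
0.72×10⁻⁴ × 0.65 × 960 = 0.044928 m
Δh = 0.027216 + 0.022896 + 0.044928 = 0.09504 m ≈ 95 mm

Δh = 95 mm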